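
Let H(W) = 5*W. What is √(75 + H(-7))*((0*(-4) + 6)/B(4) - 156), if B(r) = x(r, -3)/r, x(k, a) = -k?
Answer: -324*√10 ≈ -1024.6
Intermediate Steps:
B(r) = -1 (B(r) = (-r)/r = -1)
√(75 + H(-7))*((0*(-4) + 6)/B(4) - 156) = √(75 + 5*(-7))*((0*(-4) + 6)/(-1) - 156) = √(75 - 35)*((0 + 6)*(-1) - 156) = √40*(6*(-1) - 156) = (2*√10)*(-6 - 156) = (2*√10)*(-162) = -324*√10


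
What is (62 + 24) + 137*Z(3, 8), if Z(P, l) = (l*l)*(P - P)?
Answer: 86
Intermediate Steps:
Z(P, l) = 0 (Z(P, l) = l**2*0 = 0)
(62 + 24) + 137*Z(3, 8) = (62 + 24) + 137*0 = 86 + 0 = 86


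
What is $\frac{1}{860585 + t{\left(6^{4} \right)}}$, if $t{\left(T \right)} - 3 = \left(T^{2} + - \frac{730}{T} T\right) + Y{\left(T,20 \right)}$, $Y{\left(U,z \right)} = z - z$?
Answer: $\frac{1}{2539474} \approx 3.9378 \cdot 10^{-7}$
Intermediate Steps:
$Y{\left(U,z \right)} = 0$
$t{\left(T \right)} = -727 + T^{2}$ ($t{\left(T \right)} = 3 + \left(\left(T^{2} + - \frac{730}{T} T\right) + 0\right) = 3 + \left(\left(T^{2} - 730\right) + 0\right) = 3 + \left(\left(-730 + T^{2}\right) + 0\right) = 3 + \left(-730 + T^{2}\right) = -727 + T^{2}$)
$\frac{1}{860585 + t{\left(6^{4} \right)}} = \frac{1}{860585 - \left(727 - \left(6^{4}\right)^{2}\right)} = \frac{1}{860585 - \left(727 - 1296^{2}\right)} = \frac{1}{860585 + \left(-727 + 1679616\right)} = \frac{1}{860585 + 1678889} = \frac{1}{2539474}$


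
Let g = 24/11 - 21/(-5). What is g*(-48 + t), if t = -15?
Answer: -22113/55 ≈ -402.05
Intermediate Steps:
g = 351/55 (g = 24*(1/11) - 21*(-⅕) = 24/11 + 21/5 = 351/55 ≈ 6.3818)
g*(-48 + t) = 351*(-48 - 15)/55 = (351/55)*(-63) = -22113/55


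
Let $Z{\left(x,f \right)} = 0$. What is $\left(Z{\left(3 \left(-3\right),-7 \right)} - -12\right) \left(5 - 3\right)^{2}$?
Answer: $48$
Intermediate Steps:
$\left(Z{\left(3 \left(-3\right),-7 \right)} - -12\right) \left(5 - 3\right)^{2} = \left(0 - -12\right) \left(5 - 3\right)^{2} = \left(0 + 12\right) 2^{2} = 12 \cdot 4 = 48$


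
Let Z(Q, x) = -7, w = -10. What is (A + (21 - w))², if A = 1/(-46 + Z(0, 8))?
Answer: 2696164/2809 ≈ 959.83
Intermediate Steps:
A = -1/53 (A = 1/(-46 - 7) = 1/(-53) = -1/53 ≈ -0.018868)
(A + (21 - w))² = (-1/53 + (21 - 1*(-10)))² = (-1/53 + (21 + 10))² = (-1/53 + 31)² = (1642/53)² = 2696164/2809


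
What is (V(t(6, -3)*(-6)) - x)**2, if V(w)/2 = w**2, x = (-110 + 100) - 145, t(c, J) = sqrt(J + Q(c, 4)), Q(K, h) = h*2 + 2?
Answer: 434281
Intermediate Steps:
Q(K, h) = 2 + 2*h (Q(K, h) = 2*h + 2 = 2 + 2*h)
t(c, J) = sqrt(10 + J) (t(c, J) = sqrt(J + (2 + 2*4)) = sqrt(J + (2 + 8)) = sqrt(J + 10) = sqrt(10 + J))
x = -155 (x = -10 - 145 = -155)
V(w) = 2*w**2
(V(t(6, -3)*(-6)) - x)**2 = (2*(sqrt(10 - 3)*(-6))**2 - 1*(-155))**2 = (2*(sqrt(7)*(-6))**2 + 155)**2 = (2*(-6*sqrt(7))**2 + 155)**2 = (2*252 + 155)**2 = (504 + 155)**2 = 659**2 = 434281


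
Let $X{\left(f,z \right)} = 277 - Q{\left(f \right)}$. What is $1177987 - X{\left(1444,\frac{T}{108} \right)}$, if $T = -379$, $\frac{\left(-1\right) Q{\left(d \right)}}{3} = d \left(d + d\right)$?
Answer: $-11333106$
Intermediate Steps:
$Q{\left(d \right)} = - 6 d^{2}$ ($Q{\left(d \right)} = - 3 d \left(d + d\right) = - 3 d 2 d = - 3 \cdot 2 d^{2} = - 6 d^{2}$)
$X{\left(f,z \right)} = 277 + 6 f^{2}$ ($X{\left(f,z \right)} = 277 - - 6 f^{2} = 277 + 6 f^{2}$)
$1177987 - X{\left(1444,\frac{T}{108} \right)} = 1177987 - \left(277 + 6 \cdot 1444^{2}\right) = 1177987 - \left(277 + 6 \cdot 2085136\right) = 1177987 - \left(277 + 12510816\right) = 1177987 - 12511093 = -11333106$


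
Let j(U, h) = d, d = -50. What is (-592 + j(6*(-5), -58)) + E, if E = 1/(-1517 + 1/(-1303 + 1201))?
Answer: -99339972/154735 ≈ -642.00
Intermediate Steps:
E = -102/154735 (E = 1/(-1517 + 1/(-102)) = 1/(-1517 - 1/102) = 1/(-154735/102) = -102/154735 ≈ -0.00065919)
j(U, h) = -50
(-592 + j(6*(-5), -58)) + E = (-592 - 50) - 102/154735 = -642 - 102/154735 = -99339972/154735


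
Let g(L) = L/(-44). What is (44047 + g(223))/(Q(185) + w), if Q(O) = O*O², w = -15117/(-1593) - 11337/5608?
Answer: 288530392878/41480205979883 ≈ 0.0069559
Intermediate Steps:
w = 22238765/2977848 (w = -15117*(-1/1593) - 11337*1/5608 = 5039/531 - 11337/5608 = 22238765/2977848 ≈ 7.4681)
g(L) = -L/44 (g(L) = L*(-1/44) = -L/44)
Q(O) = O³
(44047 + g(223))/(Q(185) + w) = (44047 - 1/44*223)/(185³ + 22238765/2977848) = (44047 - 223/44)/(6331625 + 22238765/2977848) = 1937845/(44*(18854639081765/2977848)) = (1937845/44)*(2977848/18854639081765) = 288530392878/41480205979883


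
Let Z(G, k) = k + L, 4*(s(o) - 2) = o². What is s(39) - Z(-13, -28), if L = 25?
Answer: 1541/4 ≈ 385.25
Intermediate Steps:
s(o) = 2 + o²/4
Z(G, k) = 25 + k (Z(G, k) = k + 25 = 25 + k)
s(39) - Z(-13, -28) = (2 + (¼)*39²) - (25 - 28) = (2 + (¼)*1521) - 1*(-3) = (2 + 1521/4) + 3 = 1529/4 + 3 = 1541/4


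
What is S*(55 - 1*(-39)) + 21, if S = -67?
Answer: -6277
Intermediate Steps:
S*(55 - 1*(-39)) + 21 = -67*(55 - 1*(-39)) + 21 = -67*(55 + 39) + 21 = -67*94 + 21 = -6298 + 21 = -6277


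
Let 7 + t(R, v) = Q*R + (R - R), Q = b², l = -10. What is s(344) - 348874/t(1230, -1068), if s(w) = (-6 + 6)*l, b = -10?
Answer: -348874/122993 ≈ -2.8365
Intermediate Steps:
Q = 100 (Q = (-10)² = 100)
s(w) = 0 (s(w) = (-6 + 6)*(-10) = 0*(-10) = 0)
t(R, v) = -7 + 100*R (t(R, v) = -7 + (100*R + (R - R)) = -7 + (100*R + 0) = -7 + 100*R)
s(344) - 348874/t(1230, -1068) = 0 - 348874/(-7 + 100*1230) = 0 - 348874/(-7 + 123000) = 0 - 348874/122993 = -348874/122993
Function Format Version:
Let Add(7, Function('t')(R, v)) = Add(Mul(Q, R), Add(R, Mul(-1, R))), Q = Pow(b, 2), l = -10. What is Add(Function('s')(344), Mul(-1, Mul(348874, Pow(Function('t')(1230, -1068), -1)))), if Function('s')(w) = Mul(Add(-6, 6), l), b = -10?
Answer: Rational(-348874, 122993) ≈ -2.8365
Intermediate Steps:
Q = 100 (Q = Pow(-10, 2) = 100)
Function('s')(w) = 0 (Function('s')(w) = Mul(Add(-6, 6), -10) = Mul(0, -10) = 0)
Function('t')(R, v) = Add(-7, Mul(100, R)) (Function('t')(R, v) = Add(-7, Add(Mul(100, R), Add(R, Mul(-1, R)))) = Add(-7, Add(Mul(100, R), 0)) = Add(-7, Mul(100, R)))
Add(Function('s')(344), Mul(-1, Mul(348874, Pow(Function('t')(1230, -1068), -1)))) = Add(0, Mul(-1, Mul(348874, Pow(Add(-7, Mul(100, 1230)), -1)))) = Add(0, Mul(-1, Mul(348874, Pow(Add(-7, 123000), -1)))) = Add(0, Mul(-1, Mul(348874, Pow(122993, -1)))) = Add(0, Mul(-1, Mul(348874, Rational(1, 122993)))) = Add(0, Mul(-1, Rational(348874, 122993))) = Add(0, Rational(-348874, 122993)) = Rational(-348874, 122993)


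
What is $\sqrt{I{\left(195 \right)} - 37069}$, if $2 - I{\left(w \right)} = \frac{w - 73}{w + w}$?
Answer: $\frac{i \sqrt{1409484570}}{195} \approx 192.53 i$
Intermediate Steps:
$I{\left(w \right)} = 2 - \frac{-73 + w}{2 w}$ ($I{\left(w \right)} = 2 - \frac{w - 73}{w + w} = 2 - \frac{-73 + w}{2 w}$)
$\sqrt{I{\left(195 \right)} - 37069} = \sqrt{\frac{73 + 3 \cdot 195}{2 \cdot 195} - 37069} = \sqrt{\frac{1}{2} \cdot \frac{1}{195} \left(73 + 585\right) - 37069} = \sqrt{\frac{1}{2} \cdot \frac{1}{195} \cdot 658 - 37069} = \sqrt{\frac{329}{195} - 37069} = \sqrt{- \frac{7228126}{195}} = \frac{i \sqrt{1409484570}}{195}$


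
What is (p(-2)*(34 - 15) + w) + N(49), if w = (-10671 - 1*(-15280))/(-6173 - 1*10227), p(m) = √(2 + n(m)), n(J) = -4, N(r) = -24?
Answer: -398209/16400 + 19*I*√2 ≈ -24.281 + 26.87*I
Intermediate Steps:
p(m) = I*√2 (p(m) = √(2 - 4) = √(-2) = I*√2)
w = -4609/16400 (w = (-10671 + 15280)/(-6173 - 10227) = 4609/(-16400) = 4609*(-1/16400) = -4609/16400 ≈ -0.28104)
(p(-2)*(34 - 15) + w) + N(49) = ((I*√2)*(34 - 15) - 4609/16400) - 24 = ((I*√2)*19 - 4609/16400) - 24 = (19*I*√2 - 4609/16400) - 24 = (-4609/16400 + 19*I*√2) - 24 = -398209/16400 + 19*I*√2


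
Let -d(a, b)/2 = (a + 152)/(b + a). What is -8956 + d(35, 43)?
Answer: -349471/39 ≈ -8960.8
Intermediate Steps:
d(a, b) = -2*(152 + a)/(a + b) (d(a, b) = -2*(a + 152)/(b + a) = -2*(152 + a)/(a + b))
-8956 + d(35, 43) = -8956 + 2*(-152 - 1*35)/(35 + 43) = -8956 + 2*(-152 - 35)/78 = -8956 + 2*(1/78)*(-187) = -8956 - 187/39 = -349471/39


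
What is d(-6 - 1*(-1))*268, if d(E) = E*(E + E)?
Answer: 13400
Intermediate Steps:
d(E) = 2*E² (d(E) = E*(2*E) = 2*E²)
d(-6 - 1*(-1))*268 = (2*(-6 - 1*(-1))²)*268 = (2*(-6 + 1)²)*268 = (2*(-5)²)*268 = (2*25)*268 = 50*268 = 13400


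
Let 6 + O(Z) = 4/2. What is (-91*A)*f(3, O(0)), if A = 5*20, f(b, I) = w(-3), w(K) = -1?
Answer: 9100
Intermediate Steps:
O(Z) = -4 (O(Z) = -6 + 4/2 = -6 + 4*(½) = -6 + 2 = -4)
f(b, I) = -1
A = 100
(-91*A)*f(3, O(0)) = -91*100*(-1) = -9100*(-1) = 9100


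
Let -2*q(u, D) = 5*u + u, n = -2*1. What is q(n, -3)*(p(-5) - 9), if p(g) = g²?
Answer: 96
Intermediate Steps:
n = -2
q(u, D) = -3*u (q(u, D) = -(5*u + u)/2 = -3*u)
q(n, -3)*(p(-5) - 9) = (-3*(-2))*((-5)² - 9) = 6*(25 - 9) = 6*16 = 96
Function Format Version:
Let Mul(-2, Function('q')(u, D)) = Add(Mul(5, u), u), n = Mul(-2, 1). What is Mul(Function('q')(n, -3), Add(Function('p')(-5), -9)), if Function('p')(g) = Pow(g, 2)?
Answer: 96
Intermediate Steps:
n = -2
Function('q')(u, D) = Mul(-3, u) (Function('q')(u, D) = Mul(Rational(-1, 2), Add(Mul(5, u), u)) = Mul(Rational(-1, 2), Mul(6, u)) = Mul(-3, u))
Mul(Function('q')(n, -3), Add(Function('p')(-5), -9)) = Mul(Mul(-3, -2), Add(Pow(-5, 2), -9)) = Mul(6, Add(25, -9)) = Mul(6, 16) = 96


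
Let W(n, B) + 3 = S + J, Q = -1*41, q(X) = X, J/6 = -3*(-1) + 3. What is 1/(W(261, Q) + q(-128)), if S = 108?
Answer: 1/13 ≈ 0.076923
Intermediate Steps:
J = 36 (J = 6*(-3*(-1) + 3) = 6*(3 + 3) = 6*6 = 36)
Q = -41
W(n, B) = 141 (W(n, B) = -3 + (108 + 36) = -3 + 144 = 141)
1/(W(261, Q) + q(-128)) = 1/(141 - 128) = 1/13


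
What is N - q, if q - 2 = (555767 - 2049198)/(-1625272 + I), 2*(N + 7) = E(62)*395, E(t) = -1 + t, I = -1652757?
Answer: 78922117371/6556058 ≈ 12038.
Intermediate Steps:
N = 24081/2 (N = -7 + ((-1 + 62)*395)/2 = -7 + (61*395)/2 = -7 + (1/2)*24095 = -7 + 24095/2 = 24081/2 ≈ 12041.)
q = 8049489/3278029 (q = 2 + (555767 - 2049198)/(-1625272 - 1652757) = 2 - 1493431/(-3278029) = 2 - 1493431*(-1/3278029) = 2 + 1493431/3278029 = 8049489/3278029 ≈ 2.4556)
N - q = 24081/2 - 1*8049489/3278029 = 24081/2 - 8049489/3278029 = 78922117371/6556058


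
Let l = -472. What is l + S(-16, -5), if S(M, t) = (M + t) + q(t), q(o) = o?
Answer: -498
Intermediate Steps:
S(M, t) = M + 2*t (S(M, t) = (M + t) + t = M + 2*t)
l + S(-16, -5) = -472 + (-16 + 2*(-5)) = -472 + (-16 - 10) = -472 - 26 = -498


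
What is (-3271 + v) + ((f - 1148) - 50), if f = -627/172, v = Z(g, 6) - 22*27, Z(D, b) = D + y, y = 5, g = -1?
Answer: -870775/172 ≈ -5062.6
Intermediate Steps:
Z(D, b) = 5 + D (Z(D, b) = D + 5 = 5 + D)
v = -590 (v = (5 - 1) - 22*27 = 4 - 594 = -590)
f = -627/172 (f = -627*1/172 = -627/172 ≈ -3.6453)
(-3271 + v) + ((f - 1148) - 50) = (-3271 - 590) + ((-627/172 - 1148) - 50) = -3861 + (-198083/172 - 50) = -3861 - 206683/172 = -870775/172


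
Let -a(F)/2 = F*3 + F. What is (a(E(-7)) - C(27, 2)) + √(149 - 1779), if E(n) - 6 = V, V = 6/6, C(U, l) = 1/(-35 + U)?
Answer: -447/8 + I*√1630 ≈ -55.875 + 40.373*I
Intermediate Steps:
V = 1 (V = 6*(⅙) = 1)
E(n) = 7 (E(n) = 6 + 1 = 7)
a(F) = -8*F (a(F) = -2*(F*3 + F) = -2*(3*F + F) = -8*F)
(a(E(-7)) - C(27, 2)) + √(149 - 1779) = (-8*7 - 1/(-35 + 27)) + √(149 - 1779) = (-56 - 1/(-8)) + √(-1630) = (-56 - 1*(-⅛)) + I*√1630 = (-56 + ⅛) + I*√1630 = -447/8 + I*√1630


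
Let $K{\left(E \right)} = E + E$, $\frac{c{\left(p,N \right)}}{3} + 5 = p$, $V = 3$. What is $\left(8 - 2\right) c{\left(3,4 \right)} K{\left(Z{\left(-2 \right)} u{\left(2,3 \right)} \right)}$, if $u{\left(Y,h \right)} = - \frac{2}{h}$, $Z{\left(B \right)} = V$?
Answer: $144$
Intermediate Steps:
$Z{\left(B \right)} = 3$
$c{\left(p,N \right)} = -15 + 3 p$
$K{\left(E \right)} = 2 E$
$\left(8 - 2\right) c{\left(3,4 \right)} K{\left(Z{\left(-2 \right)} u{\left(2,3 \right)} \right)} = \left(8 - 2\right) \left(-15 + 3 \cdot 3\right) 2 \cdot 3 \left(- \frac{2}{3}\right) = 6 \left(-15 + 9\right) 2 \cdot 3 \left(\left(-2\right) \frac{1}{3}\right) = 6 \left(-6\right) 2 \cdot 3 \left(- \frac{2}{3}\right) = - 36 \cdot 2 \left(-2\right) = \left(-36\right) \left(-4\right) = 144$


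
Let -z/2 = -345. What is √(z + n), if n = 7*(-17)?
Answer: √571 ≈ 23.896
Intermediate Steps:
z = 690 (z = -2*(-345) = 690)
n = -119
√(z + n) = √(690 - 119) = √571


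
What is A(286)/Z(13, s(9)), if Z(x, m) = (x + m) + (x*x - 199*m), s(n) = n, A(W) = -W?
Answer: 143/800 ≈ 0.17875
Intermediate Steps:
Z(x, m) = x + x² - 198*m (Z(x, m) = (m + x) + (x² - 199*m) = x + x² - 198*m)
A(286)/Z(13, s(9)) = (-1*286)/(13 + 13² - 198*9) = -286/(13 + 169 - 1782) = -286/(-1600) = -286*(-1/1600) = 143/800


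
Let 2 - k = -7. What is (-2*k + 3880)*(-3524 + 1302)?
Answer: -8581364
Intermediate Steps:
k = 9 (k = 2 - 1*(-7) = 2 + 7 = 9)
(-2*k + 3880)*(-3524 + 1302) = (-2*9 + 3880)*(-3524 + 1302) = (-18 + 3880)*(-2222) = 3862*(-2222) = -8581364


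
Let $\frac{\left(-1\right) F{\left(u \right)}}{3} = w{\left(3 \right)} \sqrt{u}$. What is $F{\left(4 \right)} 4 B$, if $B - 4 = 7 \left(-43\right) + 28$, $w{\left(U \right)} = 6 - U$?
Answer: $19368$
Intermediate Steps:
$F{\left(u \right)} = - 9 \sqrt{u}$ ($F{\left(u \right)} = - 3 \left(6 - 3\right) \sqrt{u} = - 3 \cdot 3 \sqrt{u} = - 9 \sqrt{u}$)
$B = -269$ ($B = 4 + \left(7 \left(-43\right) + 28\right) = 4 + \left(-301 + 28\right) = 4 - 273 = -269$)
$F{\left(4 \right)} 4 B = - 9 \sqrt{4} \cdot 4 \left(-269\right) = \left(-9\right) 2 \cdot 4 \left(-269\right) = \left(-18\right) 4 \left(-269\right) = \left(-72\right) \left(-269\right) = 19368$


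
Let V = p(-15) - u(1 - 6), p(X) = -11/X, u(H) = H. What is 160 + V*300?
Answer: 1880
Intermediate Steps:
V = 86/15 (V = -11/(-15) - (1 - 6) = -11*(-1/15) - 1*(-5) = 11/15 + 5 = 86/15 ≈ 5.7333)
160 + V*300 = 160 + (86/15)*300 = 160 + 1720 = 1880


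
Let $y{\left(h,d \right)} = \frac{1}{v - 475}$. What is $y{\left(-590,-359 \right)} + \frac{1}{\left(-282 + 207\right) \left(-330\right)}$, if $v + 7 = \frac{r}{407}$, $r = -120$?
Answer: $- \frac{2469239}{1214569125} \approx -0.002033$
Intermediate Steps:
$v = - \frac{2969}{407}$ ($v = -7 - \frac{120}{407} = - \frac{2969}{407} \approx -7.2948$)
$y{\left(h,d \right)} = - \frac{407}{196294}$ ($y{\left(h,d \right)} = \frac{1}{- \frac{2969}{407} - 475} = \frac{1}{- \frac{196294}{407}} = - \frac{407}{196294}$)
$y{\left(-590,-359 \right)} + \frac{1}{\left(-282 + 207\right) \left(-330\right)} = - \frac{407}{196294} + \frac{1}{\left(-282 + 207\right) \left(-330\right)} = - \frac{407}{196294} + \frac{1}{\left(-75\right) \left(-330\right)} = - \frac{407}{196294} + \frac{1}{24750} = - \frac{2469239}{1214569125}$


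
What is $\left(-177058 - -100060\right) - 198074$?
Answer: $-275072$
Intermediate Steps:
$\left(-177058 - -100060\right) - 198074 = \left(-177058 + 100060\right) - 198074 = -76998 - 198074 = -275072$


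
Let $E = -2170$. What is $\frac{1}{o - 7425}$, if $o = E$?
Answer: $- \frac{1}{9595} \approx -0.00010422$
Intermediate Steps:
$o = -2170$
$\frac{1}{o - 7425} = \frac{1}{-2170 - 7425} = \frac{1}{-9595} = - \frac{1}{9595}$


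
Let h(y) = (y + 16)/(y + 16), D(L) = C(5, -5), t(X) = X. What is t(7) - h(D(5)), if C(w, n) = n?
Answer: 6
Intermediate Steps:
D(L) = -5
h(y) = 1 (h(y) = (16 + y)/(16 + y) = 1)
t(7) - h(D(5)) = 7 - 1*1 = 7 - 1 = 6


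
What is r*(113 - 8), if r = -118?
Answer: -12390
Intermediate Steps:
r*(113 - 8) = -118*(113 - 8) = -118*105 = -12390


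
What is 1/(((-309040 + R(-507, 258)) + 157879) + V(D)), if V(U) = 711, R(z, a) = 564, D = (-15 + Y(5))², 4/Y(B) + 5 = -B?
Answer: -1/149886 ≈ -6.6717e-6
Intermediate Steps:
Y(B) = 4/(-5 - B)
D = 5929/25 (D = (-15 - 4/(5 + 5))² = (-15 - 4/10)² = (-15 - 4*⅒)² = (-15 - ⅖)² = (-77/5)² = 5929/25 ≈ 237.16)
1/(((-309040 + R(-507, 258)) + 157879) + V(D)) = 1/(((-309040 + 564) + 157879) + 711) = 1/((-308476 + 157879) + 711) = 1/(-150597 + 711) = 1/(-149886) = -1/149886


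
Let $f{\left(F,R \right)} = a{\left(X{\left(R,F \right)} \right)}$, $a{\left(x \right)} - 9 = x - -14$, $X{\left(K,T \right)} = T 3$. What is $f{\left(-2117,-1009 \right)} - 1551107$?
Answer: $-1557435$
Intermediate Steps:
$X{\left(K,T \right)} = 3 T$
$a{\left(x \right)} = 23 + x$ ($a{\left(x \right)} = 9 + \left(x - -14\right) = 9 + \left(x + 14\right) = 9 + \left(14 + x\right) = 23 + x$)
$f{\left(F,R \right)} = 23 + 3 F$
$f{\left(-2117,-1009 \right)} - 1551107 = \left(23 + 3 \left(-2117\right)\right) - 1551107 = \left(23 - 6351\right) - 1551107 = -6328 - 1551107 = -1557435$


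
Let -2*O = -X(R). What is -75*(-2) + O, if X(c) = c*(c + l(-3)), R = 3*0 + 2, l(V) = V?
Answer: 149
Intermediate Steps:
R = 2 (R = 0 + 2 = 2)
X(c) = c*(-3 + c) (X(c) = c*(c - 3) = c*(-3 + c))
O = -1 (O = -(-1)*2*(-3 + 2)/2 = -(-1)*2*(-1)/2 = -(-1)*(-2)/2 = -1/2*2 = -1)
-75*(-2) + O = -75*(-2) - 1 = -25*(-6) - 1 = 150 - 1 = 149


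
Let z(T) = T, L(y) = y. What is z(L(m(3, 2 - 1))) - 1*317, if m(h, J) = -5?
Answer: -322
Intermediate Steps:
z(L(m(3, 2 - 1))) - 1*317 = -5 - 1*317 = -5 - 317 = -322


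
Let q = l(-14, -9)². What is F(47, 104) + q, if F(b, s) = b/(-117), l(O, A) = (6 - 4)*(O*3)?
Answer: 825505/117 ≈ 7055.6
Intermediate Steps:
l(O, A) = 6*O (l(O, A) = 2*(3*O) = 6*O)
F(b, s) = -b/117 (F(b, s) = b*(-1/117) = -b/117)
q = 7056 (q = (6*(-14))² = (-84)² = 7056)
F(47, 104) + q = -1/117*47 + 7056 = -47/117 + 7056 = 825505/117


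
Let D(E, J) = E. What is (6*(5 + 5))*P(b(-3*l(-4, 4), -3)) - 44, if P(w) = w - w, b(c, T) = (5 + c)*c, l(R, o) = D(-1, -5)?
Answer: -44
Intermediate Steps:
l(R, o) = -1
b(c, T) = c*(5 + c)
P(w) = 0
(6*(5 + 5))*P(b(-3*l(-4, 4), -3)) - 44 = (6*(5 + 5))*0 - 44 = (6*10)*0 - 44 = 60*0 - 44 = 0 - 44 = -44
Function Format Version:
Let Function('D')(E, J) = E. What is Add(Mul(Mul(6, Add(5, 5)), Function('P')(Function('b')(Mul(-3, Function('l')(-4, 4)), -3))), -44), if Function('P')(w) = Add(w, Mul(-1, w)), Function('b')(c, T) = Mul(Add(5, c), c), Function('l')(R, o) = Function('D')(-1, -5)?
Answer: -44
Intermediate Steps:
Function('l')(R, o) = -1
Function('b')(c, T) = Mul(c, Add(5, c))
Function('P')(w) = 0
Add(Mul(Mul(6, Add(5, 5)), Function('P')(Function('b')(Mul(-3, Function('l')(-4, 4)), -3))), -44) = Add(Mul(Mul(6, Add(5, 5)), 0), -44) = Add(Mul(Mul(6, 10), 0), -44) = Add(Mul(60, 0), -44) = Add(0, -44) = -44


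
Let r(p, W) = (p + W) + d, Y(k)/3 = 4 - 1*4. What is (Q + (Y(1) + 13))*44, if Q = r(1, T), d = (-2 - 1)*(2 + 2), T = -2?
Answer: 0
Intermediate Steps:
Y(k) = 0 (Y(k) = 3*(4 - 1*4) = 3*(4 - 4) = 3*0 = 0)
d = -12 (d = -3*4 = -12)
r(p, W) = -12 + W + p (r(p, W) = (p + W) - 12 = (W + p) - 12 = -12 + W + p)
Q = -13 (Q = -12 - 2 + 1 = -13)
(Q + (Y(1) + 13))*44 = (-13 + (0 + 13))*44 = (-13 + 13)*44 = 0*44 = 0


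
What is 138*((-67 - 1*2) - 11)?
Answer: -11040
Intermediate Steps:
138*((-67 - 1*2) - 11) = 138*((-67 - 2) - 11) = 138*(-69 - 11) = 138*(-80) = -11040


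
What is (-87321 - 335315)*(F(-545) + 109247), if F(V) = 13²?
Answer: -46243140576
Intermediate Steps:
F(V) = 169
(-87321 - 335315)*(F(-545) + 109247) = (-87321 - 335315)*(169 + 109247) = -422636*109416 = -46243140576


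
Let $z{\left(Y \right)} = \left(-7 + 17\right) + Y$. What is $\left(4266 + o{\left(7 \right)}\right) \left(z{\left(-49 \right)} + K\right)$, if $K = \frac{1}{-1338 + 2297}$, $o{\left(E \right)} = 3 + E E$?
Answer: $- \frac{161493200}{959} \approx -1.684 \cdot 10^{5}$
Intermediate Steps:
$o{\left(E \right)} = 3 + E^{2}$
$z{\left(Y \right)} = 10 + Y$
$K = \frac{1}{959} \approx 0.0010428$
$\left(4266 + o{\left(7 \right)}\right) \left(z{\left(-49 \right)} + K\right) = \left(4266 + \left(3 + 7^{2}\right)\right) \left(\left(10 - 49\right) + \frac{1}{959}\right) = \left(4266 + \left(3 + 49\right)\right) \left(-39 + \frac{1}{959}\right) = \left(4266 + 52\right) \left(- \frac{37400}{959}\right) = 4318 \left(- \frac{37400}{959}\right) = - \frac{161493200}{959}$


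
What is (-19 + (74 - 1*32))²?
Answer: 529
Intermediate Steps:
(-19 + (74 - 1*32))² = (-19 + (74 - 32))² = (-19 + 42)² = 23² = 529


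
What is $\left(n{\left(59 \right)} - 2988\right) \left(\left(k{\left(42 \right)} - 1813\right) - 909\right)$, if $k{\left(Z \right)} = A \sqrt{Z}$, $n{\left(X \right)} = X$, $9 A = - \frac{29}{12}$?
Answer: $7972738 + \frac{84941 \sqrt{42}}{108} \approx 7.9778 \cdot 10^{6}$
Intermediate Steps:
$A = - \frac{29}{108}$ ($A = \frac{\left(-29\right) \frac{1}{12}}{9} = \frac{1}{9} \left(- \frac{29}{12}\right) = - \frac{29}{108} \approx -0.26852$)
$k{\left(Z \right)} = - \frac{29 \sqrt{Z}}{108}$
$\left(n{\left(59 \right)} - 2988\right) \left(\left(k{\left(42 \right)} - 1813\right) - 909\right) = \left(59 - 2988\right) \left(\left(- \frac{29 \sqrt{42}}{108} - 1813\right) - 909\right) = - 2929 \left(\left(-1813 - \frac{29 \sqrt{42}}{108}\right) - 909\right) = - 2929 \left(-2722 - \frac{29 \sqrt{42}}{108}\right) = 7972738 + \frac{84941 \sqrt{42}}{108}$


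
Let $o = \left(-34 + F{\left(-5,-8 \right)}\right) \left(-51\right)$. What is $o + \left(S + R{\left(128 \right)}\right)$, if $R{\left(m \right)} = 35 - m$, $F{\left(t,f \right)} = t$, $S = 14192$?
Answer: $16088$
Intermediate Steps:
$o = 1989$ ($o = \left(-34 - 5\right) \left(-51\right) = \left(-39\right) \left(-51\right) = 1989$)
$o + \left(S + R{\left(128 \right)}\right) = 1989 + \left(14192 + \left(35 - 128\right)\right) = 1989 + \left(14192 - 93\right) = 1989 + 14099 = 16088$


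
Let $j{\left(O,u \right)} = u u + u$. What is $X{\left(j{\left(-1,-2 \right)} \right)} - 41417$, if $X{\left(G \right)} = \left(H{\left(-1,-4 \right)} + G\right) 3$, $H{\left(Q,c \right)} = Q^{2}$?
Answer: $-41408$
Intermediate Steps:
$j{\left(O,u \right)} = u + u^{2}$ ($j{\left(O,u \right)} = u^{2} + u = u + u^{2}$)
$X{\left(G \right)} = 3 + 3 G$ ($X{\left(G \right)} = \left(\left(-1\right)^{2} + G\right) 3 = \left(1 + G\right) 3 = 3 + 3 G$)
$X{\left(j{\left(-1,-2 \right)} \right)} - 41417 = \left(3 + 3 \left(- 2 \left(1 - 2\right)\right)\right) - 41417 = \left(3 + 3 \left(\left(-2\right) \left(-1\right)\right)\right) - 41417 = \left(3 + 3 \cdot 2\right) - 41417 = \left(3 + 6\right) - 41417 = 9 - 41417 = -41408$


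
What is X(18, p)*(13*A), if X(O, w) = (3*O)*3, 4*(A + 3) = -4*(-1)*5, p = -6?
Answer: 4212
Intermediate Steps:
A = 2 (A = -3 + (-4*(-1)*5)/4 = -3 + (4*5)/4 = -3 + (1/4)*20 = -3 + 5 = 2)
X(O, w) = 9*O
X(18, p)*(13*A) = (9*18)*(13*2) = 162*26 = 4212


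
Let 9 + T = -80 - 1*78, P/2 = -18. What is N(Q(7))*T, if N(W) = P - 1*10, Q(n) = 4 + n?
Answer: 7682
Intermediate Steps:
P = -36 (P = 2*(-18) = -36)
N(W) = -46 (N(W) = -36 - 1*10 = -36 - 10 = -46)
T = -167 (T = -9 + (-80 - 1*78) = -9 + (-80 - 78) = -9 - 158 = -167)
N(Q(7))*T = -46*(-167) = 7682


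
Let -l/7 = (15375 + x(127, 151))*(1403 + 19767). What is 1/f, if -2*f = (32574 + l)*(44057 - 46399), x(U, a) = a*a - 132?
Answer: -1/6601755817406 ≈ -1.5147e-13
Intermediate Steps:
x(U, a) = -132 + a² (x(U, a) = a² - 132 = -132 + a²)
l = -5637740360 (l = -7*(15375 + (-132 + 151²))*(1403 + 19767) = -7*(15375 + (-132 + 22801))*21170 = -7*(15375 + 22669)*21170 = -266308*21170 = -7*805391480 = -5637740360)
f = -6601755817406 (f = -(32574 - 5637740360)*(44057 - 46399)/2 = -(-2818853893)*(-2342) = -½*13203511634812 = -6601755817406)
1/f = 1/(-6601755817406) = -1/6601755817406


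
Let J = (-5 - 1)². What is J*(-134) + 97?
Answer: -4727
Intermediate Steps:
J = 36 (J = (-6)² = 36)
J*(-134) + 97 = 36*(-134) + 97 = -4824 + 97 = -4727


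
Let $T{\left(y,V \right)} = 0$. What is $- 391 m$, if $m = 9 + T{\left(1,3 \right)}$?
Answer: $-3519$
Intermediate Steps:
$m = 9$ ($m = 9 + 0 = 9$)
$- 391 m = \left(-391\right) 9 = -3519$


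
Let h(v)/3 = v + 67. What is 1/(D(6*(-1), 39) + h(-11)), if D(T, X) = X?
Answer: 1/207 ≈ 0.0048309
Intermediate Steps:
h(v) = 201 + 3*v (h(v) = 3*(v + 67) = 3*(67 + v) = 201 + 3*v)
1/(D(6*(-1), 39) + h(-11)) = 1/(39 + (201 + 3*(-11))) = 1/(39 + (201 - 33)) = 1/(39 + 168) = 1/207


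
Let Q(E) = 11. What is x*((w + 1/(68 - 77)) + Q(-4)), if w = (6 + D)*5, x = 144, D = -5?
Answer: 2288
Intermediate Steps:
w = 5 (w = (6 - 5)*5 = 1*5 = 5)
x*((w + 1/(68 - 77)) + Q(-4)) = 144*((5 + 1/(68 - 77)) + 11) = 144*((5 + 1/(-9)) + 11) = 144*((5 - ⅑) + 11) = 144*(44/9 + 11) = 144*(143/9) = 2288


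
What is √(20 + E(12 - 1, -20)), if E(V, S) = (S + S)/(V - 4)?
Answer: 10*√7/7 ≈ 3.7796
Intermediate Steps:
E(V, S) = 2*S/(-4 + V) (E(V, S) = (2*S)/(-4 + V) = 2*S/(-4 + V))
√(20 + E(12 - 1, -20)) = √(20 + 2*(-20)/(-4 + (12 - 1))) = √(20 + 2*(-20)/(-4 + 11)) = √(20 + 2*(-20)/7) = √(20 + 2*(-20)*(⅐)) = √(20 - 40/7) = √(100/7) = 10*√7/7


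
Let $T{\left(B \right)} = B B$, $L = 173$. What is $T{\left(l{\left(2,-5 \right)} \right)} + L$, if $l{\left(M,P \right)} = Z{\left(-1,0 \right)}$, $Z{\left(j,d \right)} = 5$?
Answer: $198$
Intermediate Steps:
$l{\left(M,P \right)} = 5$
$T{\left(B \right)} = B^{2}$
$T{\left(l{\left(2,-5 \right)} \right)} + L = 5^{2} + 173 = 25 + 173 = 198$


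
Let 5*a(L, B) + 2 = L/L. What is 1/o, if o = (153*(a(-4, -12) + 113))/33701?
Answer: 168505/86292 ≈ 1.9527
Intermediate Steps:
a(L, B) = -1/5 (a(L, B) = -2/5 + (L/L)/5 = -2/5 + (1/5)*1 = -2/5 + 1/5 = -1/5)
o = 86292/168505 (o = (153*(-1/5 + 113))/33701 = (153*(564/5))*(1/33701) = (86292/5)*(1/33701) = 86292/168505 ≈ 0.51210)
1/o = 1/(86292/168505) = 168505/86292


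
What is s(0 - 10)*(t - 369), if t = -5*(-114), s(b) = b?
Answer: -2010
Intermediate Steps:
t = 570
s(0 - 10)*(t - 369) = (0 - 10)*(570 - 369) = -10*201 = -2010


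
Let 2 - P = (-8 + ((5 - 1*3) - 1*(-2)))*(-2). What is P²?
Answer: 36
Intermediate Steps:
P = -6 (P = 2 - (-8 + ((5 - 1*3) - 1*(-2)))*(-2) = 2 - (-8 + ((5 - 3) + 2))*(-2) = 2 - (-8 + (2 + 2))*(-2) = 2 - (-8 + 4)*(-2) = 2 - (-4)*(-2) = 2 - 1*8 = 2 - 8 = -6)
P² = (-6)² = 36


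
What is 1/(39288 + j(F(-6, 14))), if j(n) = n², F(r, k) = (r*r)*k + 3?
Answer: 1/296337 ≈ 3.3745e-6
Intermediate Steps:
F(r, k) = 3 + k*r² (F(r, k) = r²*k + 3 = k*r² + 3 = 3 + k*r²)
1/(39288 + j(F(-6, 14))) = 1/(39288 + (3 + 14*(-6)²)²) = 1/(39288 + (3 + 14*36)²) = 1/(39288 + (3 + 504)²) = 1/(39288 + 507²) = 1/(39288 + 257049) = 1/296337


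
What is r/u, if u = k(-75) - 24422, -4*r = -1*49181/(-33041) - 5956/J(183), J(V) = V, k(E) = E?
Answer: -187792073/592484735964 ≈ -0.00031696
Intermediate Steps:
r = 187792073/24186012 (r = -(-1*49181/(-33041) - 5956/183)/4 = -(-49181*(-1/33041) - 5956*1/183)/4 = -(49181/33041 - 5956/183)/4 = -¼*(-187792073/6046503) = 187792073/24186012 ≈ 7.7645)
u = -24497 (u = -75 - 24422 = -24497)
r/u = (187792073/24186012)/(-24497) = (187792073/24186012)*(-1/24497) = -187792073/592484735964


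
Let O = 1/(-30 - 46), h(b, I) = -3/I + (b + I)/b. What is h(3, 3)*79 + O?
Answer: 6003/76 ≈ 78.987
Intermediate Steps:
h(b, I) = -3/I + (I + b)/b
O = -1/76 (O = 1/(-76) = -1/76 ≈ -0.013158)
h(3, 3)*79 + O = (1 - 3/3 + 3/3)*79 - 1/76 = (1 - 3*⅓ + 3*(⅓))*79 - 1/76 = (1 - 1 + 1)*79 - 1/76 = 1*79 - 1/76 = 79 - 1/76 = 6003/76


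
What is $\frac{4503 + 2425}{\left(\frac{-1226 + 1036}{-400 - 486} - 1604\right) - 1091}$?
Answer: $- \frac{1534552}{596895} \approx -2.5709$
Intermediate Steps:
$\frac{4503 + 2425}{\left(\frac{-1226 + 1036}{-400 - 486} - 1604\right) - 1091} = \frac{6928}{\left(- \frac{190}{-886} - 1604\right) - 1091} = \frac{6928}{\left(\left(-190\right) \left(- \frac{1}{886}\right) - 1604\right) - 1091} = \frac{6928}{\left(\frac{95}{443} - 1604\right) - 1091} = \frac{6928}{- \frac{710477}{443} - 1091} = \frac{6928}{- \frac{1193790}{443}} = 6928 \left(- \frac{443}{1193790}\right) = - \frac{1534552}{596895}$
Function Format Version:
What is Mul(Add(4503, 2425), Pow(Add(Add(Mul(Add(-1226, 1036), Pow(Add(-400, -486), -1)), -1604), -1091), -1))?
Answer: Rational(-1534552, 596895) ≈ -2.5709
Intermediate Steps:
Mul(Add(4503, 2425), Pow(Add(Add(Mul(Add(-1226, 1036), Pow(Add(-400, -486), -1)), -1604), -1091), -1)) = Mul(6928, Pow(Add(Add(Mul(-190, Pow(-886, -1)), -1604), -1091), -1)) = Mul(6928, Pow(Add(Add(Mul(-190, Rational(-1, 886)), -1604), -1091), -1)) = Mul(6928, Pow(Add(Add(Rational(95, 443), -1604), -1091), -1)) = Mul(6928, Pow(Add(Rational(-710477, 443), -1091), -1)) = Mul(6928, Pow(Rational(-1193790, 443), -1)) = Mul(6928, Rational(-443, 1193790)) = Rational(-1534552, 596895)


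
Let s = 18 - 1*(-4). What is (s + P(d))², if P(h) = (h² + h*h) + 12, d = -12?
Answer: 103684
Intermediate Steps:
s = 22 (s = 18 + 4 = 22)
P(h) = 12 + 2*h² (P(h) = (h² + h²) + 12 = 2*h² + 12 = 12 + 2*h²)
(s + P(d))² = (22 + (12 + 2*(-12)²))² = (22 + (12 + 2*144))² = (22 + (12 + 288))² = (22 + 300)² = 322² = 103684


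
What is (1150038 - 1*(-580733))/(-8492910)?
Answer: -1730771/8492910 ≈ -0.20379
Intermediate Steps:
(1150038 - 1*(-580733))/(-8492910) = (1150038 + 580733)*(-1/8492910) = 1730771*(-1/8492910) = -1730771/8492910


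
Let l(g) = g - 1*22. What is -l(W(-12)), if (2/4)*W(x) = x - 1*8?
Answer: 62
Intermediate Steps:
W(x) = -16 + 2*x (W(x) = 2*(x - 1*8) = 2*(x - 8) = 2*(-8 + x) = -16 + 2*x)
l(g) = -22 + g (l(g) = g - 22 = -22 + g)
-l(W(-12)) = -(-22 + (-16 + 2*(-12))) = -(-22 + (-16 - 24)) = -(-22 - 40) = -1*(-62) = 62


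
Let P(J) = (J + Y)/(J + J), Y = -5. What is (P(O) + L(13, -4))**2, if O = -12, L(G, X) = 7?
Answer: 34225/576 ≈ 59.418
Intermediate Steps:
P(J) = (-5 + J)/(2*J) (P(J) = (J - 5)/(J + J) = (-5 + J)/((2*J)) = (-5 + J)*(1/(2*J)) = (-5 + J)/(2*J))
(P(O) + L(13, -4))**2 = ((1/2)*(-5 - 12)/(-12) + 7)**2 = ((1/2)*(-1/12)*(-17) + 7)**2 = (17/24 + 7)**2 = (185/24)**2 = 34225/576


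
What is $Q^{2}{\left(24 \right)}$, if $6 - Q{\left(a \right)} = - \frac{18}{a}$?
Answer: $\frac{729}{16} \approx 45.563$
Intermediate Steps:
$Q{\left(a \right)} = 6 + \frac{18}{a}$ ($Q{\left(a \right)} = 6 - - \frac{18}{a} = 6 + \frac{18}{a}$)
$Q^{2}{\left(24 \right)} = \left(6 + \frac{18}{24}\right)^{2} = \left(6 + 18 \cdot \frac{1}{24}\right)^{2} = \left(6 + \frac{3}{4}\right)^{2} = \left(\frac{27}{4}\right)^{2} = \frac{729}{16}$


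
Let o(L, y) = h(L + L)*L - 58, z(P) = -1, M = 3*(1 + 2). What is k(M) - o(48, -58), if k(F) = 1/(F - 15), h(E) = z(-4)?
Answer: 635/6 ≈ 105.83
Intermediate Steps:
M = 9 (M = 3*3 = 9)
h(E) = -1
o(L, y) = -58 - L (o(L, y) = -L - 58 = -58 - L)
k(F) = 1/(-15 + F)
k(M) - o(48, -58) = 1/(-15 + 9) - (-58 - 1*48) = 1/(-6) - (-58 - 48) = -1/6 - 1*(-106) = -1/6 + 106 = 635/6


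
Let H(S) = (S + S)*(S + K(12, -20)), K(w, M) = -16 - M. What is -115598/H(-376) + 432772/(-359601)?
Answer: -9035251487/5588679008 ≈ -1.6167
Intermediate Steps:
H(S) = 2*S*(4 + S) (H(S) = (S + S)*(S + (-16 - 1*(-20))) = (2*S)*(S + (-16 + 20)) = (2*S)*(S + 4) = (2*S)*(4 + S) = 2*S*(4 + S))
-115598/H(-376) + 432772/(-359601) = -115598*(-1/(752*(4 - 376))) + 432772/(-359601) = -115598/(2*(-376)*(-372)) + 432772*(-1/359601) = -115598/279744 - 432772/359601 = -115598*1/279744 - 432772/359601 = -57799/139872 - 432772/359601 = -9035251487/5588679008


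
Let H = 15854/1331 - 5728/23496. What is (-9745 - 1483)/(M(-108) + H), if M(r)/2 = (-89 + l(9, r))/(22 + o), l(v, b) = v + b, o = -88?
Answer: -1995086478/3085477 ≈ -646.61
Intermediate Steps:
l(v, b) = b + v
M(r) = 80/33 - r/33 (M(r) = 2*((-89 + (r + 9))/(22 - 88)) = 2*((-89 + (9 + r))/(-66)) = 2*((-80 + r)*(-1/66)) = 2*(40/33 - r/66) = 80/33 - r/33)
H = 4146382/355377 (H = 15854*(1/1331) - 5728*1/23496 = 15854/1331 - 716/2937 = 4146382/355377 ≈ 11.668)
(-9745 - 1483)/(M(-108) + H) = (-9745 - 1483)/((80/33 - 1/33*(-108)) + 4146382/355377) = -11228/((80/33 + 36/11) + 4146382/355377) = -11228/(188/33 + 4146382/355377) = -11228/6170954/355377 = -11228*355377/6170954 = -1995086478/3085477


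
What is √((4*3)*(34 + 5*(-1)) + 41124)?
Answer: 144*√2 ≈ 203.65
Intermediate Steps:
√((4*3)*(34 + 5*(-1)) + 41124) = √(12*(34 - 5) + 41124) = √(12*29 + 41124) = √(348 + 41124) = √41472 = 144*√2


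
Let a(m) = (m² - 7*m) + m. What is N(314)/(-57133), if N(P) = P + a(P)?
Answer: -97026/57133 ≈ -1.6982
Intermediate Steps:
a(m) = m² - 6*m
N(P) = P + P*(-6 + P)
N(314)/(-57133) = (314*(-5 + 314))/(-57133) = (314*309)*(-1/57133) = 97026*(-1/57133) = -97026/57133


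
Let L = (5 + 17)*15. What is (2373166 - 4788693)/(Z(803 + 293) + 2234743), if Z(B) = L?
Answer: -2415527/2235073 ≈ -1.0807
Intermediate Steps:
L = 330 (L = 22*15 = 330)
Z(B) = 330
(2373166 - 4788693)/(Z(803 + 293) + 2234743) = (2373166 - 4788693)/(330 + 2234743) = -2415527/2235073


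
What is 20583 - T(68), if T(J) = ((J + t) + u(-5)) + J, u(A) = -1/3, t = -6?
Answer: 61360/3 ≈ 20453.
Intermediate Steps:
u(A) = -1/3 (u(A) = -1*1/3 = -1/3)
T(J) = -19/3 + 2*J (T(J) = ((J - 6) - 1/3) + J = ((-6 + J) - 1/3) + J = (-19/3 + J) + J = -19/3 + 2*J)
20583 - T(68) = 20583 - (-19/3 + 2*68) = 20583 - (-19/3 + 136) = 20583 - 1*389/3 = 20583 - 389/3 = 61360/3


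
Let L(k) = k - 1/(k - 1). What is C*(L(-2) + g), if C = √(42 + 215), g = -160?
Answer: -485*√257/3 ≈ -2591.7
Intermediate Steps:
C = √257 ≈ 16.031
L(k) = k - 1/(-1 + k)
C*(L(-2) + g) = √257*((-1 + (-2)² - 1*(-2))/(-1 - 2) - 160) = √257*((-1 + 4 + 2)/(-3) - 160) = √257*(-⅓*5 - 160) = √257*(-5/3 - 160) = √257*(-485/3) = -485*√257/3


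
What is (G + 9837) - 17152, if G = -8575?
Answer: -15890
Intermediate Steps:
(G + 9837) - 17152 = (-8575 + 9837) - 17152 = 1262 - 17152 = -15890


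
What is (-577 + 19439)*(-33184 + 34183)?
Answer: 18843138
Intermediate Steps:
(-577 + 19439)*(-33184 + 34183) = 18862*999 = 18843138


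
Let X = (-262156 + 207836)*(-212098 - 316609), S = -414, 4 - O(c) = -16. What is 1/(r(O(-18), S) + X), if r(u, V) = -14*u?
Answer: 1/28719363960 ≈ 3.4820e-11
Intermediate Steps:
O(c) = 20 (O(c) = 4 - 1*(-16) = 4 + 16 = 20)
X = 28719364240 (X = -54320*(-528707) = 28719364240)
1/(r(O(-18), S) + X) = 1/(-14*20 + 28719364240) = 1/(-280 + 28719364240) = 1/28719363960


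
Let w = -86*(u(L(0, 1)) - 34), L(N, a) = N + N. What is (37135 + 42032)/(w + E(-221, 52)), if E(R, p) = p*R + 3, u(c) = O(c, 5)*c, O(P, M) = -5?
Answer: -26389/2855 ≈ -9.2431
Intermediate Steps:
L(N, a) = 2*N
u(c) = -5*c
w = 2924 (w = -86*(-10*0 - 34) = -86*(-5*0 - 34) = -86*(0 - 34) = -86*(-34) = 2924)
E(R, p) = 3 + R*p (E(R, p) = R*p + 3 = 3 + R*p)
(37135 + 42032)/(w + E(-221, 52)) = (37135 + 42032)/(2924 + (3 - 221*52)) = 79167/(2924 + (3 - 11492)) = 79167/(2924 - 11489) = 79167/(-8565) = 79167*(-1/8565) = -26389/2855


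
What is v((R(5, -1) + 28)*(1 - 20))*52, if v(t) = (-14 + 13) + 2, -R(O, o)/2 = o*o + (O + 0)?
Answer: 52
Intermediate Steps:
R(O, o) = -2*O - 2*o**2 (R(O, o) = -2*(o*o + (O + 0)) = -2*(o**2 + O) = -2*(O + o**2) = -2*O - 2*o**2)
v(t) = 1 (v(t) = -1 + 2 = 1)
v((R(5, -1) + 28)*(1 - 20))*52 = 1*52 = 52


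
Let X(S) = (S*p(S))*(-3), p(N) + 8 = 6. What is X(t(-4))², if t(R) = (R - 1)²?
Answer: 22500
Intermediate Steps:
t(R) = (-1 + R)²
p(N) = -2 (p(N) = -8 + 6 = -2)
X(S) = 6*S (X(S) = (S*(-2))*(-3) = -2*S*(-3) = 6*S)
X(t(-4))² = (6*(-1 - 4)²)² = (6*(-5)²)² = (6*25)² = 150² = 22500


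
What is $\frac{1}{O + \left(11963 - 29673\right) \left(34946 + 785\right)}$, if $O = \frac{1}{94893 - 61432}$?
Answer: $- \frac{33461}{21173987290609} \approx -1.5803 \cdot 10^{-9}$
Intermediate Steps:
$O = \frac{1}{33461} \approx 2.9886 \cdot 10^{-5}$
$\frac{1}{O + \left(11963 - 29673\right) \left(34946 + 785\right)} = \frac{1}{\frac{1}{33461} + \left(11963 - 29673\right) \left(34946 + 785\right)} = \frac{1}{\frac{1}{33461} - 632796010} = \frac{1}{- \frac{21173987290609}{33461}} = - \frac{33461}{21173987290609}$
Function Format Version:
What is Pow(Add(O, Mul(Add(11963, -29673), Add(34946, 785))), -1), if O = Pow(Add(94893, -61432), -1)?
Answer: Rational(-33461, 21173987290609) ≈ -1.5803e-9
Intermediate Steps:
O = Rational(1, 33461) (O = Pow(33461, -1) = Rational(1, 33461) ≈ 2.9886e-5)
Pow(Add(O, Mul(Add(11963, -29673), Add(34946, 785))), -1) = Pow(Add(Rational(1, 33461), Mul(Add(11963, -29673), Add(34946, 785))), -1) = Pow(Add(Rational(1, 33461), Mul(-17710, 35731)), -1) = Pow(Add(Rational(1, 33461), -632796010), -1) = Pow(Rational(-21173987290609, 33461), -1) = Rational(-33461, 21173987290609)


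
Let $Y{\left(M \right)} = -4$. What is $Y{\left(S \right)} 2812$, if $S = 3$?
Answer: $-11248$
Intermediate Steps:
$Y{\left(S \right)} 2812 = \left(-4\right) 2812 = -11248$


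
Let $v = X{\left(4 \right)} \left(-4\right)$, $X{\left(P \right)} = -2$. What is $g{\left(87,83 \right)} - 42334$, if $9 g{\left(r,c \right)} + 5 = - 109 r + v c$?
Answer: $- \frac{389830}{9} \approx -43314.0$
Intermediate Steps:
$v = 8$ ($v = \left(-2\right) \left(-4\right) = 8$)
$g{\left(r,c \right)} = - \frac{5}{9} - \frac{109 r}{9} + \frac{8 c}{9}$ ($g{\left(r,c \right)} = - \frac{5}{9} + \frac{- 109 r + 8 c}{9} = - \frac{5}{9} + \left(- \frac{109 r}{9} + \frac{8 c}{9}\right) = - \frac{5}{9} - \frac{109 r}{9} + \frac{8 c}{9}$)
$g{\left(87,83 \right)} - 42334 = \left(- \frac{5}{9} - \frac{3161}{3} + \frac{8}{9} \cdot 83\right) - 42334 = \left(- \frac{5}{9} - \frac{3161}{3} + \frac{664}{9}\right) - 42334 = - \frac{8824}{9} - 42334 = - \frac{389830}{9}$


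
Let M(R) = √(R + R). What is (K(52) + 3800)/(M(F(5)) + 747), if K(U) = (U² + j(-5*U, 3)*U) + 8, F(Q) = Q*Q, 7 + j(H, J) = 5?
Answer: 4786776/557959 - 32040*√2/557959 ≈ 8.4979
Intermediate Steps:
j(H, J) = -2 (j(H, J) = -7 + 5 = -2)
F(Q) = Q²
M(R) = √2*√R (M(R) = √(2*R) = √2*√R)
K(U) = 8 + U² - 2*U (K(U) = (U² - 2*U) + 8 = 8 + U² - 2*U)
(K(52) + 3800)/(M(F(5)) + 747) = ((8 + 52² - 2*52) + 3800)/(√2*√(5²) + 747) = ((8 + 2704 - 104) + 3800)/(√2*√25 + 747) = (2608 + 3800)/(√2*5 + 747) = 6408/(5*√2 + 747) = 6408/(747 + 5*√2)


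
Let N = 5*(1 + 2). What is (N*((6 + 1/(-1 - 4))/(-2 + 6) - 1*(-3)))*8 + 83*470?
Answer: 39544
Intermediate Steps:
N = 15 (N = 5*3 = 15)
(N*((6 + 1/(-1 - 4))/(-2 + 6) - 1*(-3)))*8 + 83*470 = (15*((6 + 1/(-1 - 4))/(-2 + 6) - 1*(-3)))*8 + 83*470 = (15*((6 + 1/(-5))/4 + 3))*8 + 39010 = (15*((6 - ⅕)*(¼) + 3))*8 + 39010 = (15*((29/5)*(¼) + 3))*8 + 39010 = (15*(29/20 + 3))*8 + 39010 = (15*(89/20))*8 + 39010 = (267/4)*8 + 39010 = 534 + 39010 = 39544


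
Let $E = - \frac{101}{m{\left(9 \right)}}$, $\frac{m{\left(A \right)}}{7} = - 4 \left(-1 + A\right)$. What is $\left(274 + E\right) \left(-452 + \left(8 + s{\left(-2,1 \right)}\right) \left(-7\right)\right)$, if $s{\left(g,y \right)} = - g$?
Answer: $- \frac{16045497}{112} \approx -1.4326 \cdot 10^{5}$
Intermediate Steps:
$m{\left(A \right)} = 28 - 28 A$ ($m{\left(A \right)} = 7 \left(- 4 \left(-1 + A\right)\right) = 7 \left(4 - 4 A\right) = 28 - 28 A$)
$E = \frac{101}{224}$ ($E = - \frac{101}{28 - 252} = - \frac{101}{-224} = \left(-101\right) \left(- \frac{1}{224}\right) = \frac{101}{224} \approx 0.45089$)
$\left(274 + E\right) \left(-452 + \left(8 + s{\left(-2,1 \right)}\right) \left(-7\right)\right) = \left(274 + \frac{101}{224}\right) \left(-452 + \left(8 - -2\right) \left(-7\right)\right) = \frac{61477 \left(-452 + \left(8 + 2\right) \left(-7\right)\right)}{224} = \frac{61477 \left(-452 + 10 \left(-7\right)\right)}{224} = \frac{61477 \left(-452 - 70\right)}{224} = \frac{61477}{224} \left(-522\right) = - \frac{16045497}{112}$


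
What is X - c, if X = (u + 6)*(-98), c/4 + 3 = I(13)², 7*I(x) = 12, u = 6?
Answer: -57612/49 ≈ -1175.8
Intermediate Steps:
I(x) = 12/7 (I(x) = (⅐)*12 = 12/7)
c = -12/49 (c = -12 + 4*(12/7)² = -12 + 4*(144/49) = -12 + 576/49 = -12/49 ≈ -0.24490)
X = -1176 (X = (6 + 6)*(-98) = 12*(-98) = -1176)
X - c = -1176 - 1*(-12/49) = -1176 + 12/49 = -57612/49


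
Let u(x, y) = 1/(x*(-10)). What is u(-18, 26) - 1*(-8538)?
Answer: 1536841/180 ≈ 8538.0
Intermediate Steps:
u(x, y) = -1/(10*x) (u(x, y) = 1/(-10*x) = -1/(10*x))
u(-18, 26) - 1*(-8538) = -⅒/(-18) - 1*(-8538) = -⅒*(-1/18) + 8538 = 1/180 + 8538 = 1536841/180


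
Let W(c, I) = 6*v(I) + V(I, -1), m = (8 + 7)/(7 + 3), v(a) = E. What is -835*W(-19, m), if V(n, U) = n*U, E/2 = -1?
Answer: 22545/2 ≈ 11273.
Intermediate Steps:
E = -2 (E = 2*(-1) = -2)
V(n, U) = U*n
v(a) = -2
m = 3/2 (m = 15/10 = 15*(1/10) = 3/2 ≈ 1.5000)
W(c, I) = -12 - I (W(c, I) = 6*(-2) - I = -12 - I)
-835*W(-19, m) = -835*(-12 - 1*3/2) = -835*(-12 - 3/2) = -835*(-27/2) = 22545/2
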